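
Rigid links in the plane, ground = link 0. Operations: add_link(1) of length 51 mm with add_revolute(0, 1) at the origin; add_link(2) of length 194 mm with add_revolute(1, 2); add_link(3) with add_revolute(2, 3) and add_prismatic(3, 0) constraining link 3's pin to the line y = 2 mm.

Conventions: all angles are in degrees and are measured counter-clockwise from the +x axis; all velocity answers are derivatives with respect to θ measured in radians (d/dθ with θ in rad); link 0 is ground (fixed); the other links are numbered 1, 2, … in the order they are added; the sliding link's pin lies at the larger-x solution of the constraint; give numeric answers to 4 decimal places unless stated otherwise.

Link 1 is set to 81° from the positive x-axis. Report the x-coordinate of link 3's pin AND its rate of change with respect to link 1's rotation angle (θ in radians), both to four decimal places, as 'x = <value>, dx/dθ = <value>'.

geometry: r = 51 mm, L = 194 mm, e = 2 mm
crank pin P = (r cos θ, r sin θ) = (7.978158, 50.372105)
h = r sin θ − e = 50.372105 − 2 = 48.372105
x = r cos θ + √(L² − h²) = 7.978158 + 187.872668 = 195.850826
dx/dθ = −r sin θ − h·r cos θ/√(L² − h²) (θ in radians; h = 48.372105) = -52.426264

x = 195.8508, dx/dθ = -52.4263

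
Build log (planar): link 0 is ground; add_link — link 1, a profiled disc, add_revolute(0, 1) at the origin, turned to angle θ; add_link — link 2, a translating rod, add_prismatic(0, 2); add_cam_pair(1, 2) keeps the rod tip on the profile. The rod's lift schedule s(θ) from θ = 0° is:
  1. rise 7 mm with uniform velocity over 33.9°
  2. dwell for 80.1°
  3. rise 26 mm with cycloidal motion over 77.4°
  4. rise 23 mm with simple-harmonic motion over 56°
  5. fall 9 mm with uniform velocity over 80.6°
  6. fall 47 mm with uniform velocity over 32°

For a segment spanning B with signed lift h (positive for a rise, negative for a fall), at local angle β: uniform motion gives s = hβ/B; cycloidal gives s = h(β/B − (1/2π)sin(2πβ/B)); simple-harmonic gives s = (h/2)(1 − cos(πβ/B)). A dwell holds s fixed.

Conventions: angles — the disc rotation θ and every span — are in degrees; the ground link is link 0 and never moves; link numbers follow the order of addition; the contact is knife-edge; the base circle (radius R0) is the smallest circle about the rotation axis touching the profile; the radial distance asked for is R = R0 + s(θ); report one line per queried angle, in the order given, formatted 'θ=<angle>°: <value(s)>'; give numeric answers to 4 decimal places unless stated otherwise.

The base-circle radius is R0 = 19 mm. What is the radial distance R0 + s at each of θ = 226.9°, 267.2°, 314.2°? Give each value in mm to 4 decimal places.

seg 1 [0°–33.9°] uniform, h=7: full span → s += 7 → s = 7.0000
seg 2 [33.9°–114°] dwell: s stays 7.0000
seg 3 [114°–191.4°] cycloidal, h=26: full span → s += 26 → s = 33.0000
seg 4 [191.4°–247.4°] simple-harmonic, h=23: θ=226.9° here. β=35.5, B=56. 23/2·(1 − cos(π·0.6339)) = 16.1971 → s = 49.1971
seg 4 [191.4°–247.4°] simple-harmonic, h=23: full span → s += 23 → s = 56.0000
seg 5 [247.4°–328°] uniform, h=-9: θ=267.2° here. β=19.8, B=80.6. -9·19.8/80.6 = -2.2109 → s = 53.7891
seg 5 [247.4°–328°] uniform, h=-9: θ=314.2° here. β=66.8, B=80.6. -9·66.8/80.6 = -7.4591 → s = 48.5409
θ=226.9°: R = R0 + s = 19 + 49.1971 = 68.1971
θ=267.2°: R = R0 + s = 19 + 53.7891 = 72.7891
θ=314.2°: R = R0 + s = 19 + 48.5409 = 67.5409

θ=226.9°: 68.1971
θ=267.2°: 72.7891
θ=314.2°: 67.5409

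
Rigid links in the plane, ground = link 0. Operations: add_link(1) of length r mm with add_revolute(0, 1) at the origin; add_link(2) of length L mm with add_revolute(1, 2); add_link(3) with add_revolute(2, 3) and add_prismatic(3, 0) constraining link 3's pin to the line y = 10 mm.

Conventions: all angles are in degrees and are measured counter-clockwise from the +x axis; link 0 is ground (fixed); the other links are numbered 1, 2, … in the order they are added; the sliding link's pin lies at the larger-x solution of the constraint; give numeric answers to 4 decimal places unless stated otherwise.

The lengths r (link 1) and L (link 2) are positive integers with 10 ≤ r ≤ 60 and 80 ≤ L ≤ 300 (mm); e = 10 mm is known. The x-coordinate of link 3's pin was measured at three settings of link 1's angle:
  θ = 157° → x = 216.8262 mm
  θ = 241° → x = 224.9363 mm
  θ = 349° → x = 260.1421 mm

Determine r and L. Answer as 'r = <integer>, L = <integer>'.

constraint per measurement: (x − r cos θ)² + (r sin θ − e)² = L²
subtracting the θ₁ and θ₂ equations cancels the r² and L² terms:
r = (x₁² − x₂²) / (2[(x₁cos θ₁ + e sin θ₁) − (x₂cos θ₂ + e sin θ₂)]) = 23.0002 → r = 23
L² = (x₁ − r cos θ₁)² + (r sin θ₁ − e)² = 56643.9849 → L = 238.0000 → L = 238
check at θ₃=349°: x = 260.1421 (printed 260.1421) ✓

r = 23, L = 238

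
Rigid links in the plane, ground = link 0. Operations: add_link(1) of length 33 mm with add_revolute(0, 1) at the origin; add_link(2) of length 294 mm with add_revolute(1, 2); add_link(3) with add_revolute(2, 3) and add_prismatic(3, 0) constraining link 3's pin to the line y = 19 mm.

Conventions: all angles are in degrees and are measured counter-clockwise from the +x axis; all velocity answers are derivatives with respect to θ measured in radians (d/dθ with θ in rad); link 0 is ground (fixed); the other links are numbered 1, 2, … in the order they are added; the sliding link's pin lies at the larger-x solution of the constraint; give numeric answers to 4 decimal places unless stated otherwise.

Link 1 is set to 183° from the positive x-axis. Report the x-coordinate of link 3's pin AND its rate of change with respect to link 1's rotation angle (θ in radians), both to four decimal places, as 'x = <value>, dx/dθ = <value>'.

geometry: r = 33 mm, L = 294 mm, e = 19 mm
crank pin P = (r cos θ, r sin θ) = (-32.954775, -1.727087)
h = r sin θ − e = -1.727087 − 19 = -20.727087
x = r cos θ + √(L² − h²) = -32.954775 + 293.268457 = 260.313682
dx/dθ = −r sin θ − h·r cos θ/√(L² − h²) (θ in radians; h = -20.727087) = -0.602030

x = 260.3137, dx/dθ = -0.6020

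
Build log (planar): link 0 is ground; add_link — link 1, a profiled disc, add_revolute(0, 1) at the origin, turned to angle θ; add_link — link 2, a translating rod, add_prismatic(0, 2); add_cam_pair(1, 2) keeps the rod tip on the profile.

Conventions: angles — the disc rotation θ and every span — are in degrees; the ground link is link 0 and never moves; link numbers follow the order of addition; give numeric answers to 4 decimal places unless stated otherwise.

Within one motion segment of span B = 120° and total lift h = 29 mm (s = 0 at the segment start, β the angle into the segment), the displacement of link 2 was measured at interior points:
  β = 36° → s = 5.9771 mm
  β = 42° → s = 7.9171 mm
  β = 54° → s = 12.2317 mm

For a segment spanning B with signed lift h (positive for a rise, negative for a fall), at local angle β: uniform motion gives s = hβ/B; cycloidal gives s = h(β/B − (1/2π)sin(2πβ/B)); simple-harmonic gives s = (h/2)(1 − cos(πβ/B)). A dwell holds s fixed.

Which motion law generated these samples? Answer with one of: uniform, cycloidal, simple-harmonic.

candidates at β/B = r: uniform s = h·r (linear in β); cycloidal s = h·(r − sin(2πr)/(2π)); simple-harmonic s = (h/2)(1 − cos(πr))
β=36°: printed 5.9771 | uniform 8.7000, cycloidal 4.3104, simple-harmonic 5.9771
β=42°: printed 7.9171 | uniform 10.1500, cycloidal 6.4160, simple-harmonic 7.9171
β=54°: printed 12.2317 | uniform 13.0500, cycloidal 11.6237, simple-harmonic 12.2317
only one law matches every sample → simple-harmonic

simple-harmonic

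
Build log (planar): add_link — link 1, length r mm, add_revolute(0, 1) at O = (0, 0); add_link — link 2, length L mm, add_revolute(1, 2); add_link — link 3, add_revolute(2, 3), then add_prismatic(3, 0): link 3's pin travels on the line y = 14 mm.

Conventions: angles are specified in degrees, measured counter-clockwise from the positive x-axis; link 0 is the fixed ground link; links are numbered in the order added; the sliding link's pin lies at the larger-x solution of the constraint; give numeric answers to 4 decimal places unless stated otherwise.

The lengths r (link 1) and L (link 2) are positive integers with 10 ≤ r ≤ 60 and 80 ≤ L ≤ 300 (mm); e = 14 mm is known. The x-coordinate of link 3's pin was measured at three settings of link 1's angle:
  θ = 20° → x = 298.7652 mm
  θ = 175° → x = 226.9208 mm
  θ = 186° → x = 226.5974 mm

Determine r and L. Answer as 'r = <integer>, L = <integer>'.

constraint per measurement: (x − r cos θ)² + (r sin θ − e)² = L²
subtracting the θ₁ and θ₂ equations cancels the r² and L² terms:
r = (x₁² − x₂²) / (2[(x₁cos θ₁ + e sin θ₁) − (x₂cos θ₂ + e sin θ₂)]) = 37.0000 → r = 37
L² = (x₁ − r cos θ₁)² + (r sin θ₁ − e)² = 69696.0003 → L = 264.0000 → L = 264
check at θ₃=186°: x = 226.5974 (printed 226.5974) ✓

r = 37, L = 264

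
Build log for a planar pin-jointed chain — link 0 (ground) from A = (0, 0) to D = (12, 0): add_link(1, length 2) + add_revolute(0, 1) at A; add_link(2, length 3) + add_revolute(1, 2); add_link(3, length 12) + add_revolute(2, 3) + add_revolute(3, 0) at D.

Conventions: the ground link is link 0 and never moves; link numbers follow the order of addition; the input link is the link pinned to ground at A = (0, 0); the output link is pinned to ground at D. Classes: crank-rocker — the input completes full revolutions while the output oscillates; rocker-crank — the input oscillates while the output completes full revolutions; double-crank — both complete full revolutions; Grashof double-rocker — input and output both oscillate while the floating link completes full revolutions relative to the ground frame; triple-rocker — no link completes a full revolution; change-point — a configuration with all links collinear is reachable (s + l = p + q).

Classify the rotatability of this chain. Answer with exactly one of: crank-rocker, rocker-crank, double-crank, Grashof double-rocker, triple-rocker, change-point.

lengths: ground=12, input=2, coupler=3, output=12
sorted: s=2 (shortest), l=12 (longest), p+q=15
s + l = 14 vs p + q = 15
s + l < p + q (Grashof) with shortest = input link → crank-rocker

crank-rocker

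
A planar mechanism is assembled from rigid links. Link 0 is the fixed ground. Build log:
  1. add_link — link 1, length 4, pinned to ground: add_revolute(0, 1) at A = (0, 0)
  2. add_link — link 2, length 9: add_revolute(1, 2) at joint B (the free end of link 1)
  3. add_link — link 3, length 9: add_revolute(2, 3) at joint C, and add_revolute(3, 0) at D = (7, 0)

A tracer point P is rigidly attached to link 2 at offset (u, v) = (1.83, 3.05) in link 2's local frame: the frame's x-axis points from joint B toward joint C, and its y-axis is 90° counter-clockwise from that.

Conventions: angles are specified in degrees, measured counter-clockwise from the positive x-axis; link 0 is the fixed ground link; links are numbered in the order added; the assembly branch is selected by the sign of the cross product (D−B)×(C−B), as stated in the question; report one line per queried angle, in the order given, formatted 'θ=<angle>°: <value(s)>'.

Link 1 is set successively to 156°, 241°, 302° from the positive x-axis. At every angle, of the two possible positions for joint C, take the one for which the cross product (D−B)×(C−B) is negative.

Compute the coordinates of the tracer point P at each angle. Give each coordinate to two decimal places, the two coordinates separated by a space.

A=(0,0), D=(7.00,0)
θ=156°: B = A + 4.00·(cos156°, sin156°) = (-3.6542, 1.6269)
θ=156°: |BD| = 10.7777
θ=156°: circle(B,9.00) ∩ circle(D,9.00): a=5.3888, h=7.2084
θ=156°:   candidates: C₊=(2.7610,7.9392) cross=77.689; C₋=(0.5848,-6.3123) cross=-77.689
θ=156°:   branch - wants cross < 0 → take C=(0.5848,-6.3123) (cross=-77.689)
θ=156°: ex = (C−B)/|BC| = (0.4710,-0.8821); ey = (0.8821,0.4710)
θ=156°: P = B + 1.83·ex + 3.05·ey = (-0.1017,1.4492)
θ=241°: B = A + 4.00·(cos241°, sin241°) = (-1.9392, -3.4985)
θ=241°: |BD| = 9.5994
θ=241°: circle(B,9.00) ∩ circle(D,9.00): a=4.7997, h=7.6133
θ=241°:   candidates: C₊=(-0.2443,5.3405) cross=73.084; C₋=(5.3050,-8.8390) cross=-73.084
θ=241°:   branch - wants cross < 0 → take C=(5.3050,-8.8390) (cross=-73.084)
θ=241°: ex = (C−B)/|BC| = (0.8049,-0.5934); ey = (0.5934,0.8049)
θ=241°: P = B + 1.83·ex + 3.05·ey = (1.3436,-2.1294)
θ=302°: B = A + 4.00·(cos302°, sin302°) = (2.1197, -3.3922)
θ=302°: |BD| = 5.9434
θ=302°: circle(B,9.00) ∩ circle(D,9.00): a=2.9717, h=8.4952
θ=302°:   candidates: C₊=(-0.2888,5.2796) cross=50.491; C₋=(9.4084,-8.6718) cross=-50.491
θ=302°:   branch - wants cross < 0 → take C=(9.4084,-8.6718) (cross=-50.491)
θ=302°: ex = (C−B)/|BC| = (0.8099,-0.5866); ey = (0.5866,0.8099)
θ=302°: P = B + 1.83·ex + 3.05·ey = (5.3909,-1.9956)

θ=156°: -0.10 1.45
θ=241°: 1.34 -2.13
θ=302°: 5.39 -2.00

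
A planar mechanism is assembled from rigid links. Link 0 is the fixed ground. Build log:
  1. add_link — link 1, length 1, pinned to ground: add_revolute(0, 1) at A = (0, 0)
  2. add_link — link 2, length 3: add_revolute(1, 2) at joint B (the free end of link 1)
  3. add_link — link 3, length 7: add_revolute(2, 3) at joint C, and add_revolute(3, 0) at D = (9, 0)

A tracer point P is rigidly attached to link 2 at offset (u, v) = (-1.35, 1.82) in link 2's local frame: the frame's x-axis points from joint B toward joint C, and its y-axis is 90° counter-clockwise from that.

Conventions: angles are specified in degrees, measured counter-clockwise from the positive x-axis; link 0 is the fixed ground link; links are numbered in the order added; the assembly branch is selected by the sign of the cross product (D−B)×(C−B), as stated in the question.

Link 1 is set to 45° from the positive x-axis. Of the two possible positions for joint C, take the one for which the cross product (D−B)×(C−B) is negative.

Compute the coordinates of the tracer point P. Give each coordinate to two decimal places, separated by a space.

A=(0,0), D=(9.00,0)
B = A + 1.00·(cos45°, sin45°) = (0.7071, 0.7071)
|BD| = 8.3230
circle(B,3.00) ∩ circle(D,7.00): a=1.7585, h=2.4306
  candidates: C₊=(2.6658,2.9795) cross=20.230; C₋=(2.2528,-1.8641) cross=-20.230
  branch - wants cross < 0 → take C=(2.2528,-1.8641) (cross=-20.230)
ex = (C−B)/|BC| = (0.5152,-0.8571); ey = (0.8571,0.5152)
P = B + -1.35·ex + 1.82·ey = (1.5714,2.8018)

1.57 2.80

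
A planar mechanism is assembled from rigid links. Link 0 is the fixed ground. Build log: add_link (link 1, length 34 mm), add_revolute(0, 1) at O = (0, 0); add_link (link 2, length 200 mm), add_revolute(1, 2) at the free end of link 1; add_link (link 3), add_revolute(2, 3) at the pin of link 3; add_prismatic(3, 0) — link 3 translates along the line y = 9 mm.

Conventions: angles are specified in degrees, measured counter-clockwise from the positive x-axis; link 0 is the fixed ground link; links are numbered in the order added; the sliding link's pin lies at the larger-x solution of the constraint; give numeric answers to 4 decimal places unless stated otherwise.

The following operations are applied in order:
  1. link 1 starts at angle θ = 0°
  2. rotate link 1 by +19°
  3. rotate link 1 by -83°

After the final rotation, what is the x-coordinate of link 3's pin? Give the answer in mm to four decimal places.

geometry: r = 34 mm, L = 200 mm, e = 9 mm; θ starts at 0°
rotate link 1 by +19°: θ ← 0° +19° = 19°
rotate link 1 by -83°: θ ← 19° -83° = -64°
crank pin P = (r cos θ, r sin θ) = (14.904619, -30.558998)
h = r sin θ − e = -30.558998 − 9 = -39.558998
x = r cos θ + √(L² − h²) = 14.904619 + 196.048682 = 210.953301

210.9533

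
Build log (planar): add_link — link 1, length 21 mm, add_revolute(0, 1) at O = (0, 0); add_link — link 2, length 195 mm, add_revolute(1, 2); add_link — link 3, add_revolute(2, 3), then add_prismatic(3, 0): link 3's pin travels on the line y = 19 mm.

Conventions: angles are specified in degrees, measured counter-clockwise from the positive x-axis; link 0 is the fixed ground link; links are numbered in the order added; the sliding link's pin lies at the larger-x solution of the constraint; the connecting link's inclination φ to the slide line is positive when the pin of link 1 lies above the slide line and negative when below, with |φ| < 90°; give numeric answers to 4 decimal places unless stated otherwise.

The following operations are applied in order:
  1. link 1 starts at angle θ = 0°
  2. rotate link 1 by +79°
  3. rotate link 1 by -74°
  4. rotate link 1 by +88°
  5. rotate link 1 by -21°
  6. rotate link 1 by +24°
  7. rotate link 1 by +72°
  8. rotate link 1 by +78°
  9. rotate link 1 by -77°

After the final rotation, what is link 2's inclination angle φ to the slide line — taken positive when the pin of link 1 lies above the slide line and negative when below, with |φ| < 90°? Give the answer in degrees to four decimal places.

geometry: r = 21 mm, L = 195 mm, e = 19 mm; θ starts at 0°
rotate link 1 by +79°: θ ← 0° +79° = 79°
rotate link 1 by -74°: θ ← 79° -74° = 5°
rotate link 1 by +88°: θ ← 5° +88° = 93°
rotate link 1 by -21°: θ ← 93° -21° = 72°
rotate link 1 by +24°: θ ← 72° +24° = 96°
rotate link 1 by +72°: θ ← 96° +72° = 168°
rotate link 1 by +78°: θ ← 168° +78° = 246°
rotate link 1 by -77°: θ ← 246° -77° = 169°
h = r sin θ − e = 4.006989 − 19 = -14.993011
sin φ = h / L = -14.993011 / 195 = -0.07688724
φ = arcsin(-0.07688724) = -4.409666°

-4.4097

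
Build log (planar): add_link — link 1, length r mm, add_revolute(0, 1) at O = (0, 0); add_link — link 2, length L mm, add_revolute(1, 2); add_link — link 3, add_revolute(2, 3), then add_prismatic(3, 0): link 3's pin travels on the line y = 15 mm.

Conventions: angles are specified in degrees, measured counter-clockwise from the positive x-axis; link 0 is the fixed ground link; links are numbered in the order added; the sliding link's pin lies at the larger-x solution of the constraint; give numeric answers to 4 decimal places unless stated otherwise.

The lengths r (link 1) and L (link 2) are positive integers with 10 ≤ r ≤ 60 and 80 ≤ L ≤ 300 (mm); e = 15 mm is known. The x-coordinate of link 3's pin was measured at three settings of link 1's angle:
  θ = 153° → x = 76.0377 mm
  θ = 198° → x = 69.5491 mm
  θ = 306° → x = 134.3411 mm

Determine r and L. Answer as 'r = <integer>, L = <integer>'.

constraint per measurement: (x − r cos θ)² + (r sin θ − e)² = L²
subtracting the θ₁ and θ₂ equations cancels the r² and L² terms:
r = (x₁² − x₂²) / (2[(x₁cos θ₁ + e sin θ₁) − (x₂cos θ₂ + e sin θ₂)]) = 48.0000 → r = 48
L² = (x₁ − r cos θ₁)² + (r sin θ₁ − e)² = 14160.9938 → L = 119.0000 → L = 119
check at θ₃=306°: x = 134.3411 (printed 134.3411) ✓

r = 48, L = 119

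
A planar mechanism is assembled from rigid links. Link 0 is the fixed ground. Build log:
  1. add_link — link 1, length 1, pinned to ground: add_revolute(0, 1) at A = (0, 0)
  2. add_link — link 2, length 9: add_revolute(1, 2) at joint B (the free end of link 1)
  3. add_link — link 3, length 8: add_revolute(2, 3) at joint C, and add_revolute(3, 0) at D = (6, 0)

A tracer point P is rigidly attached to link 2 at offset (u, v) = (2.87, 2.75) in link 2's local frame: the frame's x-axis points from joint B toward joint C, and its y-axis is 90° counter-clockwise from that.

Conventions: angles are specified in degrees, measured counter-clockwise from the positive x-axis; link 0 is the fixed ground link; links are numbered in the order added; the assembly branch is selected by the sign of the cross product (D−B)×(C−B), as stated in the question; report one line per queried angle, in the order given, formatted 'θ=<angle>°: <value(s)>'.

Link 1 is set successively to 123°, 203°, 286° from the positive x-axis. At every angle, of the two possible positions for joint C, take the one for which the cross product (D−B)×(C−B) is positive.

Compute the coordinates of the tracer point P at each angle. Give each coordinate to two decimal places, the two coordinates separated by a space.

A=(0,0), D=(6.00,0)
θ=123°: B = A + 1.00·(cos123°, sin123°) = (-0.5446, 0.8387)
θ=123°: |BD| = 6.5982
θ=123°: circle(B,9.00) ∩ circle(D,8.00): a=4.5873, h=7.7432
θ=123°:   candidates: C₊=(4.9897,7.9359) cross=51.091; C₋=(3.0213,-7.4248) cross=-51.091
θ=123°:   branch + wants cross > 0 → take C=(4.9897,7.9359) (cross=51.091)
θ=123°: ex = (C−B)/|BC| = (0.6149,0.7886); ey = (-0.7886,0.6149)
θ=123°: P = B + 2.87·ex + 2.75·ey = (-0.9484,4.7930)
θ=203°: B = A + 1.00·(cos203°, sin203°) = (-0.9205, -0.3907)
θ=203°: |BD| = 6.9315
θ=203°: circle(B,9.00) ∩ circle(D,8.00): a=4.6920, h=7.6802
θ=203°:   candidates: C₊=(3.3311,7.5417) cross=53.235; C₋=(4.1970,-7.7942) cross=-53.235
θ=203°:   branch + wants cross > 0 → take C=(3.3311,7.5417) (cross=53.235)
θ=203°: ex = (C−B)/|BC| = (0.4724,0.8814); ey = (-0.8814,0.4724)
θ=203°: P = B + 2.87·ex + 2.75·ey = (-1.9885,3.4379)
θ=286°: B = A + 1.00·(cos286°, sin286°) = (0.2756, -0.9613)
θ=286°: |BD| = 5.8045
θ=286°: circle(B,9.00) ∩ circle(D,8.00): a=4.3666, h=7.8697
θ=286°:   candidates: C₊=(3.2787,7.5229) cross=45.680; C₋=(5.8852,-7.9992) cross=-45.680
θ=286°:   branch + wants cross > 0 → take C=(3.2787,7.5229) (cross=45.680)
θ=286°: ex = (C−B)/|BC| = (0.3337,0.9427); ey = (-0.9427,0.3337)
θ=286°: P = B + 2.87·ex + 2.75·ey = (-1.3591,2.6619)

θ=123°: -0.95 4.79
θ=203°: -1.99 3.44
θ=286°: -1.36 2.66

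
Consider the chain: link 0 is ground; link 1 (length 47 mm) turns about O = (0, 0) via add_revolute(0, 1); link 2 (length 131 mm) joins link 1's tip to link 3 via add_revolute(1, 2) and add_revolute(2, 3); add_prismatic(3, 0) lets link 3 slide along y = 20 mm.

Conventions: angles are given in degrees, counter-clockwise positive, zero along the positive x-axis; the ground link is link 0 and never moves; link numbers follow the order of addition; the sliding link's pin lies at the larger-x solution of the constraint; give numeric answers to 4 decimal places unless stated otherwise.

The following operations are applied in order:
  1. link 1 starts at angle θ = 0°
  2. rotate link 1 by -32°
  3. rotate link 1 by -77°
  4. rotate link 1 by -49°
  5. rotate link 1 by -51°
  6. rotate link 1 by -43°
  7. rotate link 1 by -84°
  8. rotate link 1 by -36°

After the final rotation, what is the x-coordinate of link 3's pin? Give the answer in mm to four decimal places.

geometry: r = 47 mm, L = 131 mm, e = 20 mm; θ starts at 0°
rotate link 1 by -32°: θ ← 0° -32° = -32°
rotate link 1 by -77°: θ ← -32° -77° = -109°
rotate link 1 by -49°: θ ← -109° -49° = -158°
rotate link 1 by -51°: θ ← -158° -51° = -209°
rotate link 1 by -43°: θ ← -209° -43° = -252°
rotate link 1 by -84°: θ ← -252° -84° = -336°
rotate link 1 by -36°: θ ← -336° -36° = -372°
crank pin P = (r cos θ, r sin θ) = (45.972937, -9.771849)
h = r sin θ − e = -9.771849 − 20 = -29.771849
x = r cos θ + √(L² − h²) = 45.972937 + 127.572085 = 173.545023

173.5450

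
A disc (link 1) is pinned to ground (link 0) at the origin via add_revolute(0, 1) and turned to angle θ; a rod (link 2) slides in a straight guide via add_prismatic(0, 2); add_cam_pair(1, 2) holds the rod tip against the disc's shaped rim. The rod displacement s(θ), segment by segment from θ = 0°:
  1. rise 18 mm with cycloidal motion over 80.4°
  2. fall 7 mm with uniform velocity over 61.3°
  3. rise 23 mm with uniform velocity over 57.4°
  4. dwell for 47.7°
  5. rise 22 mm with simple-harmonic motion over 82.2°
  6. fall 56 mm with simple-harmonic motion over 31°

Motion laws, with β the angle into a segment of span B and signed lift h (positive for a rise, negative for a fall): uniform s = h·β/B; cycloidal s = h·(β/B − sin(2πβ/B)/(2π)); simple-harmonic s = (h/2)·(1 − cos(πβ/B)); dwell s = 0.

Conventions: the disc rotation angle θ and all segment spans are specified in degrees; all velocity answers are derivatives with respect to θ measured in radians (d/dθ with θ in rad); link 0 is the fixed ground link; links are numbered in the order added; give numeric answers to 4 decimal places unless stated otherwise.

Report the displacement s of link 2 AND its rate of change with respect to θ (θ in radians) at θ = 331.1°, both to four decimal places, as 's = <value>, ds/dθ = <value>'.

segment 1 (0° to 80.4°, cycloidal, h = 18) is passed completely: s = 0.0000 + (18) = 18.0000
segment 2 (80.4° to 141.7°, uniform, h = -7) is passed completely: s = 18.0000 + (-7) = 11.0000
segment 3 (141.7° to 199.1°, uniform, h = 23) is passed completely: s = 11.0000 + (23) = 34.0000
segment 4 (199.1° to 246.8°, dwell): s unchanged at 34.0000
segment 5 (246.8° to 329°, simple-harmonic, h = 22) is passed completely: s = 34.0000 + (22) = 56.0000
θ = 331.1° falls in segment 6 (329° to 360°, simple-harmonic, h = -56): β = 331.1 − 329 = 2.1°, B = 31°; Δs = -56/2·(1 − cos(π·0.0677)) = -0.6317; s = 56.0000 − 0.6317 = 55.3683
velocity in seg [329°–360°] (simple-harmonic), θ in radians: β = 2.1° = 0.0367 rad, B = 31° = 0.5411 rad; ds/dθ = (πh/(2B)) sin(πβ/B) = (π·(-56)/(2·0.5411)) sin(π·0.0677) = -34.339428 mm/rad

s = 55.3683, ds/dθ = -34.3394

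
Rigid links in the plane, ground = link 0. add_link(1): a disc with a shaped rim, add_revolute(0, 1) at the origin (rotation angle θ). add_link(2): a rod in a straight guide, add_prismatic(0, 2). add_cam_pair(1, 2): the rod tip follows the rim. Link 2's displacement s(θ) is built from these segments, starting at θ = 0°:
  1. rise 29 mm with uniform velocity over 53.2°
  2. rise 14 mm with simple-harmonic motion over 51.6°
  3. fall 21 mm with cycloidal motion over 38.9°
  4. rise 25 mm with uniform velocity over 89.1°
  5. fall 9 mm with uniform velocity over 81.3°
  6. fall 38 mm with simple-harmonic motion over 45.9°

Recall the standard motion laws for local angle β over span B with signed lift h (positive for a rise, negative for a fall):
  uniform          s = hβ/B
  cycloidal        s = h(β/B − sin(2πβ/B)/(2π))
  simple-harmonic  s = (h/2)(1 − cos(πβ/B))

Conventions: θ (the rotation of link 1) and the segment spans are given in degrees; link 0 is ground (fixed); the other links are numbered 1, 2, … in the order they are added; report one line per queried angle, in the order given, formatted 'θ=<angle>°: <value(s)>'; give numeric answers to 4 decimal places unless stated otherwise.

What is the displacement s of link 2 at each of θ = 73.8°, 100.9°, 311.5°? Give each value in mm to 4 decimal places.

segment 1 (0° to 53.2°, uniform, h = 29) is passed completely: s = 0.0000 + (29) = 29.0000
θ = 73.8° falls in segment 2 (53.2° to 104.8°, simple-harmonic, h = 14): β = 73.8 − 53.2 = 20.6°, B = 51.6°; Δs = 14/2·(1 − cos(π·0.3992)) = 4.8207; s = 29.0000 + 4.8207 = 33.8207
θ = 100.9° falls in segment 2 (53.2° to 104.8°, simple-harmonic, h = 14): β = 100.9 − 53.2 = 47.7°, B = 51.6°; Δs = 14/2·(1 − cos(π·0.9244)) = 13.8036; s = 29.0000 + 13.8036 = 42.8036
segment 2 (53.2° to 104.8°, simple-harmonic, h = 14) is passed completely: s = 29.0000 + (14) = 43.0000
segment 3 (104.8° to 143.7°, cycloidal, h = -21) is passed completely: s = 43.0000 + (-21) = 22.0000
segment 4 (143.7° to 232.8°, uniform, h = 25) is passed completely: s = 22.0000 + (25) = 47.0000
θ = 311.5° falls in segment 5 (232.8° to 314.1°, uniform, h = -9): β = 311.5 − 232.8 = 78.7°, B = 81.3°; Δs = -9·78.7/81.3 = -8.7122; s = 47.0000 − 8.7122 = 38.2878

θ=73.8°: 33.8207
θ=100.9°: 42.8036
θ=311.5°: 38.2878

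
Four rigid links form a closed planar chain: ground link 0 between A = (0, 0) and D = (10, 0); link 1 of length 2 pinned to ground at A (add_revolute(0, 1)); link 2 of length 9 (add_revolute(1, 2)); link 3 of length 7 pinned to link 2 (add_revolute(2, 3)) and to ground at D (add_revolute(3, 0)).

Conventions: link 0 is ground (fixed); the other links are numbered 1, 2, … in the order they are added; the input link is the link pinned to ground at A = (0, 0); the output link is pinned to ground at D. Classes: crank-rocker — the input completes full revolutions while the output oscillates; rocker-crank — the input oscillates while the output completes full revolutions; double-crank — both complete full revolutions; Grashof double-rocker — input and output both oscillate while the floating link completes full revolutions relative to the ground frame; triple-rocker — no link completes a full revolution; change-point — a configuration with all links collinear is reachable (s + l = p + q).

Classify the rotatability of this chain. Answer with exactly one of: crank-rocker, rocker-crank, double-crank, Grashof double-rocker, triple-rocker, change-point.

lengths: ground=10, input=2, coupler=9, output=7
sorted: s=2 (shortest), l=10 (longest), p+q=16
s + l = 12 vs p + q = 16
s + l < p + q (Grashof) with shortest = input link → crank-rocker

crank-rocker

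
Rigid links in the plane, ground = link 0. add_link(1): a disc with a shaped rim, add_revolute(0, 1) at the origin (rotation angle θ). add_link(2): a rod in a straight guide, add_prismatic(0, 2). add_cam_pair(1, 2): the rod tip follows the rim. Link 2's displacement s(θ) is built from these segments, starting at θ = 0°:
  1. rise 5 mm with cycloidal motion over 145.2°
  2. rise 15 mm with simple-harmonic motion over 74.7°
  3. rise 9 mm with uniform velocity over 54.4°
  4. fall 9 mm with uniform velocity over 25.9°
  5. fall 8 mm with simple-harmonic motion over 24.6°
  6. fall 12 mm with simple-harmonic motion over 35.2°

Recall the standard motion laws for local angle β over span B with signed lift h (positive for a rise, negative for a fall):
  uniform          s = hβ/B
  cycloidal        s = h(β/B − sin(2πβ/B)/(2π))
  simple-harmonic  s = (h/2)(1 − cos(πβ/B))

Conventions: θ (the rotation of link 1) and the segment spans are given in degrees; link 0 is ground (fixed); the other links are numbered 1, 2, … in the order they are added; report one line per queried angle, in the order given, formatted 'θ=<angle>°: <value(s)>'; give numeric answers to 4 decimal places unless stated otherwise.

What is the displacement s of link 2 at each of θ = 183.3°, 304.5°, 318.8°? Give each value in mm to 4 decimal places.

segment 1 (0° to 145.2°, cycloidal, h = 5) is passed completely: s = 0.0000 + (5) = 5.0000
θ = 183.3° falls in segment 2 (145.2° to 219.9°, simple-harmonic, h = 15): β = 183.3 − 145.2 = 38.1°, B = 74.7°; Δs = 15/2·(1 − cos(π·0.5100)) = 7.7365; s = 5.0000 + 7.7365 = 12.7365
segment 2 (145.2° to 219.9°, simple-harmonic, h = 15) is passed completely: s = 5.0000 + (15) = 20.0000
segment 3 (219.9° to 274.3°, uniform, h = 9) is passed completely: s = 20.0000 + (9) = 29.0000
segment 4 (274.3° to 300.2°, uniform, h = -9) is passed completely: s = 29.0000 + (-9) = 20.0000
θ = 304.5° falls in segment 5 (300.2° to 324.8°, simple-harmonic, h = -8): β = 304.5 − 300.2 = 4.3°, B = 24.6°; Δs = -8/2·(1 − cos(π·0.1748)) = -0.5881; s = 20.0000 − 0.5881 = 19.4119
θ = 318.8° falls in segment 5 (300.2° to 324.8°, simple-harmonic, h = -8): β = 318.8 − 300.2 = 18.6°, B = 24.6°; Δs = -8/2·(1 − cos(π·0.7561)) = -6.8821; s = 20.0000 − 6.8821 = 13.1179

θ=183.3°: 12.7365
θ=304.5°: 19.4119
θ=318.8°: 13.1179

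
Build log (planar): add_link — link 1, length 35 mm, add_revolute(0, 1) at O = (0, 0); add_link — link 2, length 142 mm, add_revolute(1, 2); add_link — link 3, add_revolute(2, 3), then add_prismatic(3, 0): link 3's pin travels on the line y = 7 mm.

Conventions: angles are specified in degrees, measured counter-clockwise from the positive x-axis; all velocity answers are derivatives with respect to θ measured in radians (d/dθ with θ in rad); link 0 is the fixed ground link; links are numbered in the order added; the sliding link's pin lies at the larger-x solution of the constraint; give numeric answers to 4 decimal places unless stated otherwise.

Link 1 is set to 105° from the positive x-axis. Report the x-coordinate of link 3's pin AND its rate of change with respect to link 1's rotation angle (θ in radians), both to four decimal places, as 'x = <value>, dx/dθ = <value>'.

geometry: r = 35 mm, L = 142 mm, e = 7 mm
crank pin P = (r cos θ, r sin θ) = (-9.058667, 33.807404)
h = r sin θ − e = 33.807404 − 7 = 26.807404
x = r cos θ + √(L² − h²) = -9.058667 + 139.446632 = 130.387965
dx/dθ = −r sin θ − h·r cos θ/√(L² − h²) (θ in radians; h = 26.807404) = -32.065954

x = 130.3880, dx/dθ = -32.0660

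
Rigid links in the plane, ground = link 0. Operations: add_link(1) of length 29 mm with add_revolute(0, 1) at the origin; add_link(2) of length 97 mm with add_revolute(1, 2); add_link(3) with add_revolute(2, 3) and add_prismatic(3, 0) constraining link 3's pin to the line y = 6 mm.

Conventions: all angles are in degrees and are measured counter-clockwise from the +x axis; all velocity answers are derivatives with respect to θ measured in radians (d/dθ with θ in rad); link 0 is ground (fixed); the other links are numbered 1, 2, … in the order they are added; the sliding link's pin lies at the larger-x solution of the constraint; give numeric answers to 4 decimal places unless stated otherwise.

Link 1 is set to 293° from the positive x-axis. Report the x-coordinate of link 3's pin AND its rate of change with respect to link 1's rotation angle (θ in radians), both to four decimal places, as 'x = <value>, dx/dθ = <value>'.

geometry: r = 29 mm, L = 97 mm, e = 6 mm
crank pin P = (r cos θ, r sin θ) = (11.331203, -26.694641)
h = r sin θ − e = -26.694641 − 6 = -32.694641
x = r cos θ + √(L² − h²) = 11.331203 + 91.323932 = 102.655134
dx/dθ = −r sin θ − h·r cos θ/√(L² − h²) (θ in radians; h = -32.694641) = 30.751295

x = 102.6551, dx/dθ = 30.7513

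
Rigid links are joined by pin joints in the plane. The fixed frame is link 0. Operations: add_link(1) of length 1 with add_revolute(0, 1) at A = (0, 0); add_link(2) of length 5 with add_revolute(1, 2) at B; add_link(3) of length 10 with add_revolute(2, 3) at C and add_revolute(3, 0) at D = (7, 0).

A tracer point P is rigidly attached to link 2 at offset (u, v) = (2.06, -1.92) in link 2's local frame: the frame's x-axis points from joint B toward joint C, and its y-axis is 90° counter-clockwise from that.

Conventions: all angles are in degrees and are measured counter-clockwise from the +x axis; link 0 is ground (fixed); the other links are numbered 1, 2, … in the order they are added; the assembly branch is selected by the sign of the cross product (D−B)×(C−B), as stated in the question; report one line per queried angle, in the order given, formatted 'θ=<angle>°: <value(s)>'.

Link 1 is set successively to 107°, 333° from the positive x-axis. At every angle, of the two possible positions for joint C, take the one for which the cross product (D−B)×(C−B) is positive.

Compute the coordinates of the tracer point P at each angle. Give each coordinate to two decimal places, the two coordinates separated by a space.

A=(0,0), D=(7.00,0)
θ=107°: B = A + 1.00·(cos107°, sin107°) = (-0.2924, 0.9563)
θ=107°: |BD| = 7.3548
θ=107°: circle(B,5.00) ∩ circle(D,10.00): a=-1.4213, h=4.7937
θ=107°:   candidates: C₊=(-1.0783,5.8941) cross=35.257; C₋=(-2.3249,-3.6119) cross=-35.257
θ=107°:   branch + wants cross > 0 → take C=(-1.0783,5.8941) (cross=35.257)
θ=107°: ex = (C−B)/|BC| = (-0.1572,0.9876); ey = (-0.9876,-0.1572)
θ=107°: P = B + 2.06·ex + -1.92·ey = (1.2800,3.2925)
θ=333°: B = A + 1.00·(cos333°, sin333°) = (0.8910, -0.4540)
θ=333°: |BD| = 6.1258
θ=333°: circle(B,5.00) ∩ circle(D,10.00): a=-3.0587, h=3.9553
θ=333°:   candidates: C₊=(-2.4524,3.2638) cross=24.230; C₋=(-1.8661,-4.6251) cross=-24.230
θ=333°:   branch + wants cross > 0 → take C=(-2.4524,3.2638) (cross=24.230)
θ=333°: ex = (C−B)/|BC| = (-0.6687,0.7435); ey = (-0.7435,-0.6687)
θ=333°: P = B + 2.06·ex + -1.92·ey = (0.9411,2.3616)

θ=107°: 1.28 3.29
θ=333°: 0.94 2.36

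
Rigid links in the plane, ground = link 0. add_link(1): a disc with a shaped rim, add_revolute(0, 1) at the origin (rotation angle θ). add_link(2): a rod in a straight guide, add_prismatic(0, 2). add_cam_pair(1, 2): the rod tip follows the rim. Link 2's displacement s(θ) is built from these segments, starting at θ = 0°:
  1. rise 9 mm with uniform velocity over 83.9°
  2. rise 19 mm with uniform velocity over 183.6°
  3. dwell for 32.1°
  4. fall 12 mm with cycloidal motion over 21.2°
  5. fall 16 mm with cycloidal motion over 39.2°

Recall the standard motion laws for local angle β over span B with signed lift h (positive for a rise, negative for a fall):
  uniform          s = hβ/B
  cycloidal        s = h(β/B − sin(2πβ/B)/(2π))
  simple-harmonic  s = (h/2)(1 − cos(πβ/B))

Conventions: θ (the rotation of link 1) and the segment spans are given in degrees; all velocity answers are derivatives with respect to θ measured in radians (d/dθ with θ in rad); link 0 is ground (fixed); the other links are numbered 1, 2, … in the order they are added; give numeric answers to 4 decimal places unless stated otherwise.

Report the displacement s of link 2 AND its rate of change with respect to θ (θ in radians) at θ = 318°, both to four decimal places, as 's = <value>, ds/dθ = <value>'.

segment 1 (0° to 83.9°, uniform, h = 9) is passed completely: s = 0.0000 + (9) = 9.0000
segment 2 (83.9° to 267.5°, uniform, h = 19) is passed completely: s = 9.0000 + (19) = 28.0000
segment 3 (267.5° to 299.6°, dwell): s unchanged at 28.0000
θ = 318° falls in segment 4 (299.6° to 320.8°, cycloidal, h = -12): β = 318 − 299.6 = 18.4°, B = 21.2°; Δs = -12·(0.8679 − sin(2π·0.8679)/(2π)) = -11.8243; s = 28.0000 − 11.8243 = 16.1757
velocity in seg [299.6°–320.8°] (cycloidal), θ in radians: β = 18.4° = 0.3211 rad, B = 21.2° = 0.3700 rad; ds/dθ = (h/B)(1 − cos(2πβ/B)) = ((-12)/0.3700)(1 − cos(2π·0.8679)) = -10.540813 mm/rad

s = 16.1757, ds/dθ = -10.5408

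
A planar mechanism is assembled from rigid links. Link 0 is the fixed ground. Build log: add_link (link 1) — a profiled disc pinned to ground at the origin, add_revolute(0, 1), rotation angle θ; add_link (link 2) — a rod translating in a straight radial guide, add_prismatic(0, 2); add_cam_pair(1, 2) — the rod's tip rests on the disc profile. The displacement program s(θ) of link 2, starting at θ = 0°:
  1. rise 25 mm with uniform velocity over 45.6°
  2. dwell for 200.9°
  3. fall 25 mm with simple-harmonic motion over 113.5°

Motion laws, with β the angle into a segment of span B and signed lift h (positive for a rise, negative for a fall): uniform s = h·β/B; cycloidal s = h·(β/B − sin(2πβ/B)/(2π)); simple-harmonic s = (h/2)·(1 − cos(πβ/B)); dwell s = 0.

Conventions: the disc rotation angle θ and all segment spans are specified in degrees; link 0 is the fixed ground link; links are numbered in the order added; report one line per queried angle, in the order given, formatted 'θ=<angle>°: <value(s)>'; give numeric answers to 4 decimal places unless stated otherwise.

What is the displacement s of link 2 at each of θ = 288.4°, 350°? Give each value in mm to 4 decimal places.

seg 1 [0°–45.6°] uniform, h=25: full span → s += 25 → s = 25.0000
seg 2 [45.6°–246.5°] dwell: s stays 25.0000
seg 3 [246.5°–360°] simple-harmonic, h=-25: θ=288.4° here. β=41.9, B=113.5. -25/2·(1 − cos(π·0.3692)) = -7.5055 → s = 17.4945
seg 3 [246.5°–360°] simple-harmonic, h=-25: θ=350° here. β=103.5, B=113.5. -25/2·(1 − cos(π·0.9119)) = -24.5242 → s = 0.4758

θ=288.4°: 17.4945
θ=350°: 0.4758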